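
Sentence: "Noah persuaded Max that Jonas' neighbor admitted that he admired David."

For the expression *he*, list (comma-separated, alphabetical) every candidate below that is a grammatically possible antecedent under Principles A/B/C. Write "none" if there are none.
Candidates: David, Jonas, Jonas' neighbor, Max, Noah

*he* is a pronoun; Principle B requires it to be free in its binding domain — the clause headed by 'admired'.
— David: object of the clause headed by 'admired'; is c-commanded by the pronoun; coreference would bind this R-expression — blocked (Principle C).
— Jonas: possessor inside the subject DP of the clause headed by 'admitted'; does not c-command the pronoun — Principle B does not apply; allowed.
— Jonas' neighbor: subject of the clause headed by 'admitted'; c-commands the pronoun but lies outside its binding domain — allowed.
— Max: object of the matrix clause; c-commands the pronoun but lies outside its binding domain — allowed.
— Noah: subject of the matrix clause; c-commands the pronoun but lies outside its binding domain — allowed.

Jonas, Jonas' neighbor, Max, Noah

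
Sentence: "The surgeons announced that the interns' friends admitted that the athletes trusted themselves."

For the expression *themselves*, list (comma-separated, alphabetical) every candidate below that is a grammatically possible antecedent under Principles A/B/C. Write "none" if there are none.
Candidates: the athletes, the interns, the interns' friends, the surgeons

the athletes

*themselves* is a reflexive; Principle A requires it to be bound within its binding domain — the clause headed by 'trusted'.
— the athletes: subject of the clause headed by 'trusted'; c-commands the reflexive within its binding domain — allowed (Principle A).
— the interns: possessor inside the subject DP of the clause headed by 'admitted'; does not c-command the reflexive — cannot bind it (Principle A).
— the interns' friends: subject of the clause headed by 'admitted'; c-commands the reflexive but lies outside its binding domain — cannot bind it (Principle A).
— the surgeons: subject of the matrix clause; c-commands the reflexive but lies outside its binding domain — cannot bind it (Principle A).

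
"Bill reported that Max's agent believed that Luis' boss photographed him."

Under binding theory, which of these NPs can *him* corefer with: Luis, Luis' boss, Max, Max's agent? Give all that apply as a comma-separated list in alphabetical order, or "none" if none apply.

*him* is a pronoun; Principle B requires it to be free in its binding domain — the clause headed by 'photographed'.
— Luis: possessor inside the subject DP of the clause headed by 'photographed'; does not c-command the pronoun — Principle B does not apply; allowed.
— Luis' boss: subject of the clause headed by 'photographed'; c-commands the pronoun within its binding domain — blocked (Principle B).
— Max: possessor inside the subject DP of the clause headed by 'believed'; does not c-command the pronoun — Principle B does not apply; allowed.
— Max's agent: subject of the clause headed by 'believed'; c-commands the pronoun but lies outside its binding domain — allowed.

Luis, Max, Max's agent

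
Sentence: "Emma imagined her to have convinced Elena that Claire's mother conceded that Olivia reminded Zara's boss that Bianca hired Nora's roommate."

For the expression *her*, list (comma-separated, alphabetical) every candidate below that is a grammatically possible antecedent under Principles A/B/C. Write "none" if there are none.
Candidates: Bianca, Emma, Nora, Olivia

*her* is a pronoun; Principle B requires it to be free in its binding domain — the matrix clause.
— Bianca: subject of the clause headed by 'hired'; is c-commanded by the pronoun; coreference would bind this R-expression — blocked (Principle C).
— Emma: subject of the matrix clause; c-commands the pronoun within its binding domain — blocked (Principle B).
— Nora: possessor inside the object DP of the clause headed by 'hired'; is c-commanded by the pronoun; coreference would bind this R-expression — blocked (Principle C).
— Olivia: subject of the clause headed by 'reminded'; is c-commanded by the pronoun; coreference would bind this R-expression — blocked (Principle C).

none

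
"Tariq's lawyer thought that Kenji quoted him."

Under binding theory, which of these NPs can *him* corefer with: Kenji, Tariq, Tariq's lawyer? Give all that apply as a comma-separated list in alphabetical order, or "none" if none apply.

Tariq, Tariq's lawyer

*him* is a pronoun; Principle B requires it to be free in its binding domain — the clause headed by 'quoted'.
— Kenji: subject of the clause headed by 'quoted'; c-commands the pronoun within its binding domain — blocked (Principle B).
— Tariq: possessor inside the subject DP of the matrix clause; does not c-command the pronoun — Principle B does not apply; allowed.
— Tariq's lawyer: subject of the matrix clause; c-commands the pronoun but lies outside its binding domain — allowed.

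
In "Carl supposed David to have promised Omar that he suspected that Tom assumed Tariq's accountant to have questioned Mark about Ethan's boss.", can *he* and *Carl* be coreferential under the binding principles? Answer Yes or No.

Yes

*Carl* is an R-expression; Principle C requires it to be free (not bound by any c-commanding expression).
— he: subject of the clause headed by 'suspected'; the pronoun does not c-command the R-expression — coreference allowed.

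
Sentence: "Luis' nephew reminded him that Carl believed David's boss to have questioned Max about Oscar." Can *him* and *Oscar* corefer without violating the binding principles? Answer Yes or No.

No

*Oscar* is an R-expression; Principle C requires it to be free (not bound by any c-commanding expression).
— him: object of the matrix clause; the pronoun c-commands the R-expression — coreference blocked (Principle C).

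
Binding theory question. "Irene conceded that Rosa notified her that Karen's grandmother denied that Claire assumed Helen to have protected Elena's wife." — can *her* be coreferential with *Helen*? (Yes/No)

*her* is a pronoun; Principle B requires it to be free in its binding domain — the clause headed by 'notified'.
— Helen: subject of the clause headed by 'protected'; is c-commanded by the pronoun; coreference would bind this R-expression — blocked (Principle C).

No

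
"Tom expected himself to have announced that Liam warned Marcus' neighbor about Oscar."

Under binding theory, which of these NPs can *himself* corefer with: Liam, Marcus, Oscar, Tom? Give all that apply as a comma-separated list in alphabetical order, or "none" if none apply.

Tom

*himself* is a reflexive; Principle A requires it to be bound within its binding domain — the matrix clause.
— Liam: subject of the clause headed by 'warned'; does not c-command the reflexive — cannot bind it (Principle A).
— Marcus: possessor inside the object DP of the clause headed by 'warned'; does not c-command the reflexive — cannot bind it (Principle A).
— Oscar: second object of the clause headed by 'warned'; does not c-command the reflexive — cannot bind it (Principle A).
— Tom: subject of the matrix clause; c-commands the reflexive within its binding domain — allowed (Principle A).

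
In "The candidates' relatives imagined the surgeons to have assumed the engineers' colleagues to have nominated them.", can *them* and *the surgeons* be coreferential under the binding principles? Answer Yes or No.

*the surgeons* is an R-expression; Principle C requires it to be free (not bound by any c-commanding expression).
— them: object of the clause headed by 'nominated'; the pronoun does not c-command the R-expression — coreference allowed.

Yes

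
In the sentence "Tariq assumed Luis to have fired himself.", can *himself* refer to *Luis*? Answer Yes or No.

*himself* is a reflexive; Principle A requires it to be bound within its binding domain — the clause headed by 'fired'.
— Luis: subject of the clause headed by 'fired'; c-commands the reflexive within its binding domain — allowed (Principle A).

Yes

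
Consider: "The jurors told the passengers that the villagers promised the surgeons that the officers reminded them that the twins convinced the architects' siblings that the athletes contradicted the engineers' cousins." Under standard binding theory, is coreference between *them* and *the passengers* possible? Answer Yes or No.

*the passengers* is an R-expression; Principle C requires it to be free (not bound by any c-commanding expression).
— them: object of the clause headed by 'reminded'; the pronoun does not c-command the R-expression — coreference allowed.

Yes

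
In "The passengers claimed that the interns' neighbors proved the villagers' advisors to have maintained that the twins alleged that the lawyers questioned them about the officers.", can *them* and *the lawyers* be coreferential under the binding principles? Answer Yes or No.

No

*the lawyers* is an R-expression; Principle C requires it to be free (not bound by any c-commanding expression).
— them: object of the clause headed by 'questioned'; the R-expression locally c-commands the pronoun — coreference blocked (Principle B on the pronoun).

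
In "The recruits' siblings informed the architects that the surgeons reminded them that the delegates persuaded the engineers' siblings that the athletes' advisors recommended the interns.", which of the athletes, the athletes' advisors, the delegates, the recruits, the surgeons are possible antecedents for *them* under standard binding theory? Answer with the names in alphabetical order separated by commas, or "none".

the recruits

*them* is a pronoun; Principle B requires it to be free in its binding domain — the clause headed by 'reminded'.
— the athletes: possessor inside the subject DP of the clause headed by 'recommended'; is c-commanded by the pronoun; coreference would bind this R-expression — blocked (Principle C).
— the athletes' advisors: subject of the clause headed by 'recommended'; is c-commanded by the pronoun; coreference would bind this R-expression — blocked (Principle C).
— the delegates: subject of the clause headed by 'persuaded'; is c-commanded by the pronoun; coreference would bind this R-expression — blocked (Principle C).
— the recruits: possessor inside the subject DP of the matrix clause; does not c-command the pronoun — Principle B does not apply; allowed.
— the surgeons: subject of the clause headed by 'reminded'; c-commands the pronoun within its binding domain — blocked (Principle B).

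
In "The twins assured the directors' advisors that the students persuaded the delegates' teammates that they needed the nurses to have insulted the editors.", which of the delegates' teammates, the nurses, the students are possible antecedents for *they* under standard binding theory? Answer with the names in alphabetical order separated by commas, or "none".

the delegates' teammates, the students

*they* is a pronoun; Principle B requires it to be free in its binding domain — the clause headed by 'needed'.
— the delegates' teammates: object of the clause headed by 'persuaded'; c-commands the pronoun but lies outside its binding domain — allowed.
— the nurses: subject of the clause headed by 'insulted'; is c-commanded by the pronoun; coreference would bind this R-expression — blocked (Principle C).
— the students: subject of the clause headed by 'persuaded'; c-commands the pronoun but lies outside its binding domain — allowed.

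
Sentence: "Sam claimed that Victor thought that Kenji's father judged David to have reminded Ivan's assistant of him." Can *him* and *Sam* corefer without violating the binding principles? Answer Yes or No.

Yes

*Sam* is an R-expression; Principle C requires it to be free (not bound by any c-commanding expression).
— him: second object of the clause headed by 'reminded'; the pronoun does not c-command the R-expression — coreference allowed.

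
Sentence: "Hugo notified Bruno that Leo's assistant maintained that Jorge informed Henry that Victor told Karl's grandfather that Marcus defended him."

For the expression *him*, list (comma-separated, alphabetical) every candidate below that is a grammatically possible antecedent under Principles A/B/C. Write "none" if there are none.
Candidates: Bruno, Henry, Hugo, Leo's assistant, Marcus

*him* is a pronoun; Principle B requires it to be free in its binding domain — the clause headed by 'defended'.
— Bruno: object of the matrix clause; c-commands the pronoun but lies outside its binding domain — allowed.
— Henry: object of the clause headed by 'informed'; c-commands the pronoun but lies outside its binding domain — allowed.
— Hugo: subject of the matrix clause; c-commands the pronoun but lies outside its binding domain — allowed.
— Leo's assistant: subject of the clause headed by 'maintained'; c-commands the pronoun but lies outside its binding domain — allowed.
— Marcus: subject of the clause headed by 'defended'; c-commands the pronoun within its binding domain — blocked (Principle B).

Bruno, Henry, Hugo, Leo's assistant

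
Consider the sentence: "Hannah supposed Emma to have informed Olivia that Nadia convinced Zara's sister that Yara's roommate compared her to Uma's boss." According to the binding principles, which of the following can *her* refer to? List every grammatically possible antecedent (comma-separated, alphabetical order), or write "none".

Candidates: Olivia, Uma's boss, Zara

Olivia, Zara

*her* is a pronoun; Principle B requires it to be free in its binding domain — the clause headed by 'compared'.
— Olivia: object of the clause headed by 'informed'; c-commands the pronoun but lies outside its binding domain — allowed.
— Uma's boss: second object of the clause headed by 'compared'; is c-commanded by the pronoun; coreference would bind this R-expression — blocked (Principle C).
— Zara: possessor inside the object DP of the clause headed by 'convinced'; does not c-command the pronoun — Principle B does not apply; allowed.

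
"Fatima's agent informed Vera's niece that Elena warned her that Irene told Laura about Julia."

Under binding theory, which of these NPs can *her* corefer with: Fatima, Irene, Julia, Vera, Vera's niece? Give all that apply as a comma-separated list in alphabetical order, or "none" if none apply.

*her* is a pronoun; Principle B requires it to be free in its binding domain — the clause headed by 'warned'.
— Fatima: possessor inside the subject DP of the matrix clause; does not c-command the pronoun — Principle B does not apply; allowed.
— Irene: subject of the clause headed by 'told'; is c-commanded by the pronoun; coreference would bind this R-expression — blocked (Principle C).
— Julia: second object of the clause headed by 'told'; is c-commanded by the pronoun; coreference would bind this R-expression — blocked (Principle C).
— Vera: possessor inside the object DP of the matrix clause; does not c-command the pronoun — Principle B does not apply; allowed.
— Vera's niece: object of the matrix clause; c-commands the pronoun but lies outside its binding domain — allowed.

Fatima, Vera, Vera's niece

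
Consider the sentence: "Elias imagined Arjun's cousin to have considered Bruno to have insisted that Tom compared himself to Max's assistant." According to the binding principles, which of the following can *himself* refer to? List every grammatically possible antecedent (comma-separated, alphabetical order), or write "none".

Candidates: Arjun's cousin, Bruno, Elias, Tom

*himself* is a reflexive; Principle A requires it to be bound within its binding domain — the clause headed by 'compared'.
— Arjun's cousin: subject of the clause headed by 'considered'; c-commands the reflexive but lies outside its binding domain — cannot bind it (Principle A).
— Bruno: subject of the clause headed by 'insisted'; c-commands the reflexive but lies outside its binding domain — cannot bind it (Principle A).
— Elias: subject of the matrix clause; c-commands the reflexive but lies outside its binding domain — cannot bind it (Principle A).
— Tom: subject of the clause headed by 'compared'; c-commands the reflexive within its binding domain — allowed (Principle A).

Tom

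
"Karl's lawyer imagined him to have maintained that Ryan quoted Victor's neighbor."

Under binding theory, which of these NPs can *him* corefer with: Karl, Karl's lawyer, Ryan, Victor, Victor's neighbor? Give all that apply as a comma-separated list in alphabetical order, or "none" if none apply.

*him* is a pronoun; Principle B requires it to be free in its binding domain — the matrix clause.
— Karl: possessor inside the subject DP of the matrix clause; does not c-command the pronoun — Principle B does not apply; allowed.
— Karl's lawyer: subject of the matrix clause; c-commands the pronoun within its binding domain — blocked (Principle B).
— Ryan: subject of the clause headed by 'quoted'; is c-commanded by the pronoun; coreference would bind this R-expression — blocked (Principle C).
— Victor: possessor inside the object DP of the clause headed by 'quoted'; is c-commanded by the pronoun; coreference would bind this R-expression — blocked (Principle C).
— Victor's neighbor: object of the clause headed by 'quoted'; is c-commanded by the pronoun; coreference would bind this R-expression — blocked (Principle C).

Karl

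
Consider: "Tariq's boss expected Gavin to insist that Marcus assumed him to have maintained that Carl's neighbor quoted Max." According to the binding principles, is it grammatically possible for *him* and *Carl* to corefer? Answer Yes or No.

No

*him* is a pronoun; Principle B requires it to be free in its binding domain — the clause headed by 'assumed'.
— Carl: possessor inside the subject DP of the clause headed by 'quoted'; is c-commanded by the pronoun; coreference would bind this R-expression — blocked (Principle C).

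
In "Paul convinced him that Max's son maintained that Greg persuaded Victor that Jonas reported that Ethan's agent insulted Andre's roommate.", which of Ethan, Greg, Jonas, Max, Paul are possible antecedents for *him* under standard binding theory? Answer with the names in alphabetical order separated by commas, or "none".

none

*him* is a pronoun; Principle B requires it to be free in its binding domain — the matrix clause.
— Ethan: possessor inside the subject DP of the clause headed by 'insulted'; is c-commanded by the pronoun; coreference would bind this R-expression — blocked (Principle C).
— Greg: subject of the clause headed by 'persuaded'; is c-commanded by the pronoun; coreference would bind this R-expression — blocked (Principle C).
— Jonas: subject of the clause headed by 'reported'; is c-commanded by the pronoun; coreference would bind this R-expression — blocked (Principle C).
— Max: possessor inside the subject DP of the clause headed by 'maintained'; is c-commanded by the pronoun; coreference would bind this R-expression — blocked (Principle C).
— Paul: subject of the matrix clause; c-commands the pronoun within its binding domain — blocked (Principle B).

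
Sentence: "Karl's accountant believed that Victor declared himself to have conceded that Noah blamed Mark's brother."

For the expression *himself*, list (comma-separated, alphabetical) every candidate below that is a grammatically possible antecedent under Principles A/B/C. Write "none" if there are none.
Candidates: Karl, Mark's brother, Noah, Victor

Victor

*himself* is a reflexive; Principle A requires it to be bound within its binding domain — the clause headed by 'declared'.
— Karl: possessor inside the subject DP of the matrix clause; does not c-command the reflexive — cannot bind it (Principle A).
— Mark's brother: object of the clause headed by 'blamed'; does not c-command the reflexive — cannot bind it (Principle A).
— Noah: subject of the clause headed by 'blamed'; does not c-command the reflexive — cannot bind it (Principle A).
— Victor: subject of the clause headed by 'declared'; c-commands the reflexive within its binding domain — allowed (Principle A).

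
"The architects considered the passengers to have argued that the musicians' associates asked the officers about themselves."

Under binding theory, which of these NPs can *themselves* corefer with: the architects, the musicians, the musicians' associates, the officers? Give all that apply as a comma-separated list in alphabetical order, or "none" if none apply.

the musicians' associates, the officers

*themselves* is a reflexive; Principle A requires it to be bound within its binding domain — the clause headed by 'asked'.
— the architects: subject of the matrix clause; c-commands the reflexive but lies outside its binding domain — cannot bind it (Principle A).
— the musicians: possessor inside the subject DP of the clause headed by 'asked'; does not c-command the reflexive — cannot bind it (Principle A).
— the musicians' associates: subject of the clause headed by 'asked'; c-commands the reflexive within its binding domain — allowed (Principle A).
— the officers: object of the clause headed by 'asked'; c-commands the reflexive within its binding domain — allowed (Principle A).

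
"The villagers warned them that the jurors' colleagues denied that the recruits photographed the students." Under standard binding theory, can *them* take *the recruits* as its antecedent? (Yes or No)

*them* is a pronoun; Principle B requires it to be free in its binding domain — the matrix clause.
— the recruits: subject of the clause headed by 'photographed'; is c-commanded by the pronoun; coreference would bind this R-expression — blocked (Principle C).

No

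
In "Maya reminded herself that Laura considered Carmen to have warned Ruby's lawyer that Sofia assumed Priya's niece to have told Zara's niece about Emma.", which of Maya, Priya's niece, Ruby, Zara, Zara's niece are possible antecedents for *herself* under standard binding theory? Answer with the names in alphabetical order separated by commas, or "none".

*herself* is a reflexive; Principle A requires it to be bound within its binding domain — the matrix clause.
— Maya: subject of the matrix clause; c-commands the reflexive within its binding domain — allowed (Principle A).
— Priya's niece: subject of the clause headed by 'told'; does not c-command the reflexive — cannot bind it (Principle A).
— Ruby: possessor inside the object DP of the clause headed by 'warned'; does not c-command the reflexive — cannot bind it (Principle A).
— Zara: possessor inside the object DP of the clause headed by 'told'; does not c-command the reflexive — cannot bind it (Principle A).
— Zara's niece: object of the clause headed by 'told'; does not c-command the reflexive — cannot bind it (Principle A).

Maya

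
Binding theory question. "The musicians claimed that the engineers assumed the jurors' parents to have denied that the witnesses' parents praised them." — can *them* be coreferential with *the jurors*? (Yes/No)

*them* is a pronoun; Principle B requires it to be free in its binding domain — the clause headed by 'praised'.
— the jurors: possessor inside the subject DP of the clause headed by 'denied'; does not c-command the pronoun — Principle B does not apply; allowed.

Yes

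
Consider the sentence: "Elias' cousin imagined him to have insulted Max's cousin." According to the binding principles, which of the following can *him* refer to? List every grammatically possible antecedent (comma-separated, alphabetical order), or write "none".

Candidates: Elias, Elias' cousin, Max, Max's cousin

Elias

*him* is a pronoun; Principle B requires it to be free in its binding domain — the matrix clause.
— Elias: possessor inside the subject DP of the matrix clause; does not c-command the pronoun — Principle B does not apply; allowed.
— Elias' cousin: subject of the matrix clause; c-commands the pronoun within its binding domain — blocked (Principle B).
— Max: possessor inside the object DP of the clause headed by 'insulted'; is c-commanded by the pronoun; coreference would bind this R-expression — blocked (Principle C).
— Max's cousin: object of the clause headed by 'insulted'; is c-commanded by the pronoun; coreference would bind this R-expression — blocked (Principle C).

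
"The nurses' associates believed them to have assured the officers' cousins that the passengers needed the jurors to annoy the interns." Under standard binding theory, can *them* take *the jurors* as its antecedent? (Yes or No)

No

*them* is a pronoun; Principle B requires it to be free in its binding domain — the matrix clause.
— the jurors: subject of the clause headed by 'annoy'; is c-commanded by the pronoun; coreference would bind this R-expression — blocked (Principle C).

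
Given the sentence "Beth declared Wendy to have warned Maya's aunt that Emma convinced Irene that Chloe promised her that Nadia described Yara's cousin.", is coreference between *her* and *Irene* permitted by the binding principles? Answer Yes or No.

*her* is a pronoun; Principle B requires it to be free in its binding domain — the clause headed by 'promised'.
— Irene: object of the clause headed by 'convinced'; c-commands the pronoun but lies outside its binding domain — allowed.

Yes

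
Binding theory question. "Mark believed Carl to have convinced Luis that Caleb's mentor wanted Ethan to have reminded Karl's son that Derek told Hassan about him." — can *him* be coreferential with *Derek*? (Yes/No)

*him* is a pronoun; Principle B requires it to be free in its binding domain — the clause headed by 'told'.
— Derek: subject of the clause headed by 'told'; c-commands the pronoun within its binding domain — blocked (Principle B).

No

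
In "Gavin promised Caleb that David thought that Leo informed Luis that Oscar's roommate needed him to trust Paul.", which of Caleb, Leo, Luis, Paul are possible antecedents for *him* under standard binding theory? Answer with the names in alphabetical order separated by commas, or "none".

*him* is a pronoun; Principle B requires it to be free in its binding domain — the clause headed by 'needed'.
— Caleb: object of the matrix clause; c-commands the pronoun but lies outside its binding domain — allowed.
— Leo: subject of the clause headed by 'informed'; c-commands the pronoun but lies outside its binding domain — allowed.
— Luis: object of the clause headed by 'informed'; c-commands the pronoun but lies outside its binding domain — allowed.
— Paul: object of the clause headed by 'trust'; is c-commanded by the pronoun; coreference would bind this R-expression — blocked (Principle C).

Caleb, Leo, Luis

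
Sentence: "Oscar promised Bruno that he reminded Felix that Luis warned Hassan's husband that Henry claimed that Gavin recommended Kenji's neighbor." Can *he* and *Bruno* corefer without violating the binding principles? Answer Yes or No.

*Bruno* is an R-expression; Principle C requires it to be free (not bound by any c-commanding expression).
— he: subject of the clause headed by 'reminded'; the pronoun does not c-command the R-expression — coreference allowed.

Yes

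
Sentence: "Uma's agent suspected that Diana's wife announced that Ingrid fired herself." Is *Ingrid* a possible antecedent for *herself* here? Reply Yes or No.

Yes

*herself* is a reflexive; Principle A requires it to be bound within its binding domain — the clause headed by 'fired'.
— Ingrid: subject of the clause headed by 'fired'; c-commands the reflexive within its binding domain — allowed (Principle A).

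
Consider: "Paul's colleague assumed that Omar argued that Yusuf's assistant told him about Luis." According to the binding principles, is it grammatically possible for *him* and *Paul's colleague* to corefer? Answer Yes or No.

Yes

*him* is a pronoun; Principle B requires it to be free in its binding domain — the clause headed by 'told'.
— Paul's colleague: subject of the matrix clause; c-commands the pronoun but lies outside its binding domain — allowed.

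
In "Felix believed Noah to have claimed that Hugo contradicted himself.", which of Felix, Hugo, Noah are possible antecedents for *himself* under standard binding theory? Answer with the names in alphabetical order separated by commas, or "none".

Hugo

*himself* is a reflexive; Principle A requires it to be bound within its binding domain — the clause headed by 'contradicted'.
— Felix: subject of the matrix clause; c-commands the reflexive but lies outside its binding domain — cannot bind it (Principle A).
— Hugo: subject of the clause headed by 'contradicted'; c-commands the reflexive within its binding domain — allowed (Principle A).
— Noah: subject of the clause headed by 'claimed'; c-commands the reflexive but lies outside its binding domain — cannot bind it (Principle A).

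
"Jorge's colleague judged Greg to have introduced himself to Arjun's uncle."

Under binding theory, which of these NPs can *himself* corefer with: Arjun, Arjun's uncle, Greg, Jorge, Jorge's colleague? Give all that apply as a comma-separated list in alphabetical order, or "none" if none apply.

Greg

*himself* is a reflexive; Principle A requires it to be bound within its binding domain — the clause headed by 'introduced'.
— Arjun: possessor inside the second object DP of the clause headed by 'introduced'; does not c-command the reflexive — cannot bind it (Principle A).
— Arjun's uncle: second object of the clause headed by 'introduced'; does not c-command the reflexive — cannot bind it (Principle A).
— Greg: subject of the clause headed by 'introduced'; c-commands the reflexive within its binding domain — allowed (Principle A).
— Jorge: possessor inside the subject DP of the matrix clause; does not c-command the reflexive — cannot bind it (Principle A).
— Jorge's colleague: subject of the matrix clause; c-commands the reflexive but lies outside its binding domain — cannot bind it (Principle A).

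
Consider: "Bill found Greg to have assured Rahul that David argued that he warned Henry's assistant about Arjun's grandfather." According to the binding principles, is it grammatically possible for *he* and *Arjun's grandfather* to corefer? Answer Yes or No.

No

*he* is a pronoun; Principle B requires it to be free in its binding domain — the clause headed by 'warned'.
— Arjun's grandfather: second object of the clause headed by 'warned'; is c-commanded by the pronoun; coreference would bind this R-expression — blocked (Principle C).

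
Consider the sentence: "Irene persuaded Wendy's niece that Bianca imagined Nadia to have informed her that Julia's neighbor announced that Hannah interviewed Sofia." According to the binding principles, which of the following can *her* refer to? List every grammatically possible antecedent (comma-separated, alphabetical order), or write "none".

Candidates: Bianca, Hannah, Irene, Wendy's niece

*her* is a pronoun; Principle B requires it to be free in its binding domain — the clause headed by 'informed'.
— Bianca: subject of the clause headed by 'imagined'; c-commands the pronoun but lies outside its binding domain — allowed.
— Hannah: subject of the clause headed by 'interviewed'; is c-commanded by the pronoun; coreference would bind this R-expression — blocked (Principle C).
— Irene: subject of the matrix clause; c-commands the pronoun but lies outside its binding domain — allowed.
— Wendy's niece: object of the matrix clause; c-commands the pronoun but lies outside its binding domain — allowed.

Bianca, Irene, Wendy's niece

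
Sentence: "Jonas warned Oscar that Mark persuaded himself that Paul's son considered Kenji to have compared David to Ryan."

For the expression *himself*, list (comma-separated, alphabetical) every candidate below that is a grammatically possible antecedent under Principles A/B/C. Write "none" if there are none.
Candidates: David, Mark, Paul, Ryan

Mark

*himself* is a reflexive; Principle A requires it to be bound within its binding domain — the clause headed by 'persuaded'.
— David: object of the clause headed by 'compared'; does not c-command the reflexive — cannot bind it (Principle A).
— Mark: subject of the clause headed by 'persuaded'; c-commands the reflexive within its binding domain — allowed (Principle A).
— Paul: possessor inside the subject DP of the clause headed by 'considered'; does not c-command the reflexive — cannot bind it (Principle A).
— Ryan: second object of the clause headed by 'compared'; does not c-command the reflexive — cannot bind it (Principle A).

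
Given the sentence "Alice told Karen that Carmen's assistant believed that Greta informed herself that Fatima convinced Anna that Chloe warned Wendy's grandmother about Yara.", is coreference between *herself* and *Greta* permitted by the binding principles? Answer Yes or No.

Yes

*herself* is a reflexive; Principle A requires it to be bound within its binding domain — the clause headed by 'informed'.
— Greta: subject of the clause headed by 'informed'; c-commands the reflexive within its binding domain — allowed (Principle A).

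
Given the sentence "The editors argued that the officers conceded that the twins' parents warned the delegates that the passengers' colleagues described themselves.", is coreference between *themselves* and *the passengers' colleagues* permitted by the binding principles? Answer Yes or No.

*themselves* is a reflexive; Principle A requires it to be bound within its binding domain — the clause headed by 'described'.
— the passengers' colleagues: subject of the clause headed by 'described'; c-commands the reflexive within its binding domain — allowed (Principle A).

Yes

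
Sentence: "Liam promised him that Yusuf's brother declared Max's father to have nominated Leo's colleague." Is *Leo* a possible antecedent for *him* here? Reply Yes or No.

No

*him* is a pronoun; Principle B requires it to be free in its binding domain — the matrix clause.
— Leo: possessor inside the object DP of the clause headed by 'nominated'; is c-commanded by the pronoun; coreference would bind this R-expression — blocked (Principle C).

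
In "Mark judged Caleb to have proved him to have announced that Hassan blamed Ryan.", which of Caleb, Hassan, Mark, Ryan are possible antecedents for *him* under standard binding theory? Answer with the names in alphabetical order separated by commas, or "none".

Mark

*him* is a pronoun; Principle B requires it to be free in its binding domain — the clause headed by 'proved'.
— Caleb: subject of the clause headed by 'proved'; c-commands the pronoun within its binding domain — blocked (Principle B).
— Hassan: subject of the clause headed by 'blamed'; is c-commanded by the pronoun; coreference would bind this R-expression — blocked (Principle C).
— Mark: subject of the matrix clause; c-commands the pronoun but lies outside its binding domain — allowed.
— Ryan: object of the clause headed by 'blamed'; is c-commanded by the pronoun; coreference would bind this R-expression — blocked (Principle C).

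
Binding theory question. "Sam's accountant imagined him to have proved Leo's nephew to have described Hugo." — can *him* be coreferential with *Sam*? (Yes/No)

Yes

*him* is a pronoun; Principle B requires it to be free in its binding domain — the matrix clause.
— Sam: possessor inside the subject DP of the matrix clause; does not c-command the pronoun — Principle B does not apply; allowed.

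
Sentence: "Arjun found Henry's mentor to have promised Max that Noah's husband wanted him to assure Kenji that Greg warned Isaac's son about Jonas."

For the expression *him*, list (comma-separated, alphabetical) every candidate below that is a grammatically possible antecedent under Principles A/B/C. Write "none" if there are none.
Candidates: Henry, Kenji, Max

*him* is a pronoun; Principle B requires it to be free in its binding domain — the clause headed by 'wanted'.
— Henry: possessor inside the subject DP of the clause headed by 'promised'; does not c-command the pronoun — Principle B does not apply; allowed.
— Kenji: object of the clause headed by 'assure'; is c-commanded by the pronoun; coreference would bind this R-expression — blocked (Principle C).
— Max: object of the clause headed by 'promised'; c-commands the pronoun but lies outside its binding domain — allowed.

Henry, Max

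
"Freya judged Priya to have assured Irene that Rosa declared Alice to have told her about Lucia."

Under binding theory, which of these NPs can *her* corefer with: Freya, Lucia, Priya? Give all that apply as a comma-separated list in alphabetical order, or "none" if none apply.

Freya, Priya

*her* is a pronoun; Principle B requires it to be free in its binding domain — the clause headed by 'told'.
— Freya: subject of the matrix clause; c-commands the pronoun but lies outside its binding domain — allowed.
— Lucia: second object of the clause headed by 'told'; is c-commanded by the pronoun; coreference would bind this R-expression — blocked (Principle C).
— Priya: subject of the clause headed by 'assured'; c-commands the pronoun but lies outside its binding domain — allowed.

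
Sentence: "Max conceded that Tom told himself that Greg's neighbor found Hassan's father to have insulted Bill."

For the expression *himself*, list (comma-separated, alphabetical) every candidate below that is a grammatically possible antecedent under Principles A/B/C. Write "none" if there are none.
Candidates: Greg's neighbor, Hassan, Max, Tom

*himself* is a reflexive; Principle A requires it to be bound within its binding domain — the clause headed by 'told'.
— Greg's neighbor: subject of the clause headed by 'found'; does not c-command the reflexive — cannot bind it (Principle A).
— Hassan: possessor inside the subject DP of the clause headed by 'insulted'; does not c-command the reflexive — cannot bind it (Principle A).
— Max: subject of the matrix clause; c-commands the reflexive but lies outside its binding domain — cannot bind it (Principle A).
— Tom: subject of the clause headed by 'told'; c-commands the reflexive within its binding domain — allowed (Principle A).

Tom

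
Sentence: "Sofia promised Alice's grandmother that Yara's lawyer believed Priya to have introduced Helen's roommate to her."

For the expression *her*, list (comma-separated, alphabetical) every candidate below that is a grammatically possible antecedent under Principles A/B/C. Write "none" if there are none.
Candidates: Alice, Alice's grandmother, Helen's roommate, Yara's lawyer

*her* is a pronoun; Principle B requires it to be free in its binding domain — the clause headed by 'introduced'.
— Alice: possessor inside the object DP of the matrix clause; does not c-command the pronoun — Principle B does not apply; allowed.
— Alice's grandmother: object of the matrix clause; c-commands the pronoun but lies outside its binding domain — allowed.
— Helen's roommate: object of the clause headed by 'introduced'; c-commands the pronoun within its binding domain — blocked (Principle B).
— Yara's lawyer: subject of the clause headed by 'believed'; c-commands the pronoun but lies outside its binding domain — allowed.

Alice, Alice's grandmother, Yara's lawyer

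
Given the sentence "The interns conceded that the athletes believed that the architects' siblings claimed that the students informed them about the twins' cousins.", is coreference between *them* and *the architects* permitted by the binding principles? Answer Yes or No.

*them* is a pronoun; Principle B requires it to be free in its binding domain — the clause headed by 'informed'.
— the architects: possessor inside the subject DP of the clause headed by 'claimed'; does not c-command the pronoun — Principle B does not apply; allowed.

Yes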